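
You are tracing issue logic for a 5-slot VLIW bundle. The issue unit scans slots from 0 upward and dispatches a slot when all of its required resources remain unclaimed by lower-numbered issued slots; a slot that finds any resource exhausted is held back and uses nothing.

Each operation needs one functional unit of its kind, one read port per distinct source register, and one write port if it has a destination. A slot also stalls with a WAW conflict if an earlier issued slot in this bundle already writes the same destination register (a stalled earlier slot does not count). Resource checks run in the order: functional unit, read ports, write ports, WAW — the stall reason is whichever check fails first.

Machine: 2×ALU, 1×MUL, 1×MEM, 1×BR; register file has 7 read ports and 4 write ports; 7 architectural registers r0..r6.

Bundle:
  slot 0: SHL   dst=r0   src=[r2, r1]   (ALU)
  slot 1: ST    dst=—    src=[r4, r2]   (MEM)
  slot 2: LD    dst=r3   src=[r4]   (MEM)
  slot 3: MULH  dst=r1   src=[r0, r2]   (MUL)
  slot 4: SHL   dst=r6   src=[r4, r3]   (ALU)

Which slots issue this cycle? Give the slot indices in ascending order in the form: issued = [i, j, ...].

issued = [0, 1, 3]

[0] ALU needs rd=2 wr=1: ok; after: ALU=1 MUL=1 MEM=1 BR=1, R=5, W=3
[1] MEM needs rd=2 wr=0: ok; after: ALU=1 MUL=1 MEM=0 BR=1, R=3, W=3
[2] MEM needs rd=1 wr=1: FU; after: ALU=1 MUL=1 MEM=0 BR=1, R=3, W=3
[3] MUL needs rd=2 wr=1: ok; after: ALU=1 MUL=0 MEM=0 BR=1, R=1, W=2
[4] ALU needs rd=2 wr=1: RD_PORT; after: ALU=1 MUL=0 MEM=0 BR=1, R=1, W=2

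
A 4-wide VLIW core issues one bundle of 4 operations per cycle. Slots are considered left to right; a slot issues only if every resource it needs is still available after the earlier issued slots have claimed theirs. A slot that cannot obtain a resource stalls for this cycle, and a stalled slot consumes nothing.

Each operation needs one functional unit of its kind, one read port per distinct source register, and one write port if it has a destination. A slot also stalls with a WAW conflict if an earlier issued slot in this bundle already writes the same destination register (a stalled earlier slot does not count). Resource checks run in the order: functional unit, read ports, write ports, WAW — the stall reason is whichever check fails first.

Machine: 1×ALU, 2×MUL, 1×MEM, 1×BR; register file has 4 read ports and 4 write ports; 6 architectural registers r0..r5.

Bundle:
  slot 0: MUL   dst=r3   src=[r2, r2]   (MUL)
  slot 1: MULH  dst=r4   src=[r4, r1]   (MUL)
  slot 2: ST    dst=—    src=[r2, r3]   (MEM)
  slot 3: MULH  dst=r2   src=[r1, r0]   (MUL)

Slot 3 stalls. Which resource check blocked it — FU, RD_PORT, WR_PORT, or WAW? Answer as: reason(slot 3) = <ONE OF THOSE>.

  0. MUL→r3 ⇒ go  {1A/1Mu/1Ld/1B | 3r 3w}
  1. MUL→r4 ⇒ go  {1A/0Mu/1Ld/1B | 1r 2w}
  2. MEM ⇒ no(RD_PORT)  {1A/0Mu/1Ld/1B | 1r 2w}
  3. MUL→r2 ⇒ no(FU)  {1A/0Mu/1Ld/1B | 1r 2w}

reason(slot 3) = FU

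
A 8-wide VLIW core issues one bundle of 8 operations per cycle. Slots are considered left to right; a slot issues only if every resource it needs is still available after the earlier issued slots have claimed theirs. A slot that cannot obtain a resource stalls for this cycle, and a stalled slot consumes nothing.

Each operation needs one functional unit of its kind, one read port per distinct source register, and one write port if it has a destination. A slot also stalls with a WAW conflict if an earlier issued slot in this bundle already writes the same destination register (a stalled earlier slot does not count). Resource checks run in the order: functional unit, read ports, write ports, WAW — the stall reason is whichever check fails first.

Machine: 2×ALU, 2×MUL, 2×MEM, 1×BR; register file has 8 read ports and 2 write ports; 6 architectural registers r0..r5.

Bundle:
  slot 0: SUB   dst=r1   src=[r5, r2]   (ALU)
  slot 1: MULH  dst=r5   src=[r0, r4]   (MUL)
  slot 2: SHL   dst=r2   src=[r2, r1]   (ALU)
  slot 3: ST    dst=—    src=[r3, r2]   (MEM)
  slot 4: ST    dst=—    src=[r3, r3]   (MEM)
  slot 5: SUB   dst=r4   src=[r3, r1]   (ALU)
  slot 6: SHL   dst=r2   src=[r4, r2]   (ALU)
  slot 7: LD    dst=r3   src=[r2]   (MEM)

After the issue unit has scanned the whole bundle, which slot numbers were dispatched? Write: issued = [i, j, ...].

(0) want 1×ALU +2rd +1wr — yes → AL1|MU2|ME2|BR1|rd6|wr1
(1) want 1×MUL +2rd +1wr — yes → AL1|MU1|ME2|BR1|rd4|wr0
(2) want 1×ALU +2rd +1wr — WR_PORT → AL1|MU1|ME2|BR1|rd4|wr0
(3) want 1×MEM +2rd +0wr — yes → AL1|MU1|ME1|BR1|rd2|wr0
(4) want 1×MEM +1rd +0wr — yes → AL1|MU1|ME0|BR1|rd1|wr0
(5) want 1×ALU +2rd +1wr — RD_PORT → AL1|MU1|ME0|BR1|rd1|wr0
(6) want 1×ALU +2rd +1wr — RD_PORT → AL1|MU1|ME0|BR1|rd1|wr0
(7) want 1×MEM +1rd +1wr — FU → AL1|MU1|ME0|BR1|rd1|wr0

issued = [0, 1, 3, 4]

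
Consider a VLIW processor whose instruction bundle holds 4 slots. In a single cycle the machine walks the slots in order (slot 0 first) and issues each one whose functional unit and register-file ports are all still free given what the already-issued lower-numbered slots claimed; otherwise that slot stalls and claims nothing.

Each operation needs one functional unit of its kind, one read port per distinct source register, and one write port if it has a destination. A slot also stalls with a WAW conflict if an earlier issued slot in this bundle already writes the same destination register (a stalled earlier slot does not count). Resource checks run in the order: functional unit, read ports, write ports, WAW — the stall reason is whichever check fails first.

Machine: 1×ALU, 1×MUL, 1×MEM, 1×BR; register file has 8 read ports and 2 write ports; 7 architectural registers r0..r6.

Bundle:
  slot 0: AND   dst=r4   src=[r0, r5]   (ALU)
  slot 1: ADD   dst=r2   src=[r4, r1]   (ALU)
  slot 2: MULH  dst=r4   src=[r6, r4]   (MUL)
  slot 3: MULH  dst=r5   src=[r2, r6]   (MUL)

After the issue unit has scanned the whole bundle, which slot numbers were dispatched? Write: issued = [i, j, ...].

  0. ALU→r4 ⇒ go  {0A/1Mu/1Ld/1B | 6r 1w}
  1. ALU→r2 ⇒ no(FU)  {0A/1Mu/1Ld/1B | 6r 1w}
  2. MUL→r4 ⇒ no(WAW)  {0A/1Mu/1Ld/1B | 6r 1w}
  3. MUL→r5 ⇒ go  {0A/0Mu/1Ld/1B | 4r 0w}

issued = [0, 3]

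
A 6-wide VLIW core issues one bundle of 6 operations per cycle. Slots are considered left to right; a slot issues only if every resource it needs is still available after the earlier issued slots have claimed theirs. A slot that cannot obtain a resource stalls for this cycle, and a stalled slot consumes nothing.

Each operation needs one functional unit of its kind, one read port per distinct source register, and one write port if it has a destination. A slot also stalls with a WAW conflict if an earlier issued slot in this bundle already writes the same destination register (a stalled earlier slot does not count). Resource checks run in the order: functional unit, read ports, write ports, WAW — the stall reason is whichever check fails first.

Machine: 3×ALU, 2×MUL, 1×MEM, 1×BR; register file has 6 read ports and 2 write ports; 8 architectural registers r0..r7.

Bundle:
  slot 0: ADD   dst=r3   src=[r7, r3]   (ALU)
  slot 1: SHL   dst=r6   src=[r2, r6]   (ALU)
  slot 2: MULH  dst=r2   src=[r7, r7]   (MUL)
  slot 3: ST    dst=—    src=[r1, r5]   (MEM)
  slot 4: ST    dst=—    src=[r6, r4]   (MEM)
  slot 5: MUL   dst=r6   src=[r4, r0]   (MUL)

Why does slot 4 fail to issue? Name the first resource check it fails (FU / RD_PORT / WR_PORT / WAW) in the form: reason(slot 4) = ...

#0 ALU src=r7,r3 dispatched  <A:2 Mu:2 Ld:1 B:1 rd:4 wr:1>
#1 ALU src=r2,r6 dispatched  <A:1 Mu:2 Ld:1 B:1 rd:2 wr:0>
#2 MUL src=r7,r7 held:WR_PORT  <A:1 Mu:2 Ld:1 B:1 rd:2 wr:0>
#3 MEM src=r1,r5 dispatched  <A:1 Mu:2 Ld:0 B:1 rd:0 wr:0>
#4 MEM src=r6,r4 held:FU  <A:1 Mu:2 Ld:0 B:1 rd:0 wr:0>
#5 MUL src=r4,r0 held:RD_PORT  <A:1 Mu:2 Ld:0 B:1 rd:0 wr:0>

reason(slot 4) = FU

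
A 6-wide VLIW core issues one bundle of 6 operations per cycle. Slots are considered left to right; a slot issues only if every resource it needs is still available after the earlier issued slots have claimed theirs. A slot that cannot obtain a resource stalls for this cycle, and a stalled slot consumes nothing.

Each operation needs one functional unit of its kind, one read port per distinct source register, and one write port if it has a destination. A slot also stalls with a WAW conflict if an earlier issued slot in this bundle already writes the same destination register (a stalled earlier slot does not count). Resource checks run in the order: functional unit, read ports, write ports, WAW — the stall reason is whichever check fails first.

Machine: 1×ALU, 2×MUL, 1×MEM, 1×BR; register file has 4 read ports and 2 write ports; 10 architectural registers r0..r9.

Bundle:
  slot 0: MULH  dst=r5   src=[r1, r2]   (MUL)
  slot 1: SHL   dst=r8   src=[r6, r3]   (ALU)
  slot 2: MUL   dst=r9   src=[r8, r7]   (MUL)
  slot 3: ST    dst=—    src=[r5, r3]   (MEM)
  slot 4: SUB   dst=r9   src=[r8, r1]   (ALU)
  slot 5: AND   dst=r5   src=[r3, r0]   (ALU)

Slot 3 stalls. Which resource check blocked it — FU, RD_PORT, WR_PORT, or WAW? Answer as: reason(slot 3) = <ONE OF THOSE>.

reason(slot 3) = RD_PORT

slot 0 (MUL): ISSUE — free A1,Mu1,Ld1,B1 rp2 wp1
slot 1 (ALU): ISSUE — free A0,Mu1,Ld1,B1 rp0 wp0
slot 2 (MUL): stall RD_PORT — free A0,Mu1,Ld1,B1 rp0 wp0
slot 3 (MEM): stall RD_PORT — free A0,Mu1,Ld1,B1 rp0 wp0
slot 4 (ALU): stall FU — free A0,Mu1,Ld1,B1 rp0 wp0
slot 5 (ALU): stall FU — free A0,Mu1,Ld1,B1 rp0 wp0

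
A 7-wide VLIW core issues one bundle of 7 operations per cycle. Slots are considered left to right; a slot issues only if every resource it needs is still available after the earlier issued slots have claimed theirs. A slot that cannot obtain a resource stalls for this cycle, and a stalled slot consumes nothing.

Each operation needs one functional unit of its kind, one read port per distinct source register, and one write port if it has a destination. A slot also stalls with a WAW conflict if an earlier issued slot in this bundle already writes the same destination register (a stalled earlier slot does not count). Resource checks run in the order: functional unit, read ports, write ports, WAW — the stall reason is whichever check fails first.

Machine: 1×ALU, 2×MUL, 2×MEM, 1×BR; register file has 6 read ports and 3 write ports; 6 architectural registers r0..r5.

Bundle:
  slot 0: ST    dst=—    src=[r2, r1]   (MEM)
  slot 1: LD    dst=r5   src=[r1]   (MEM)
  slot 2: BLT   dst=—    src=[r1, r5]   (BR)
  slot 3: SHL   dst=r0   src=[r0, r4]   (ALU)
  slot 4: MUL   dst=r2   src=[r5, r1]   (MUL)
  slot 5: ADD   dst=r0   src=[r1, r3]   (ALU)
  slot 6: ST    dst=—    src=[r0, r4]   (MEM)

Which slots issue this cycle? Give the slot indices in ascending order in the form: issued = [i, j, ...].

issued = [0, 1, 2]

  0. MEM ⇒ go  {1A/2Mu/1Ld/1B | 4r 3w}
  1. MEM→r5 ⇒ go  {1A/2Mu/0Ld/1B | 3r 2w}
  2. BR ⇒ go  {1A/2Mu/0Ld/0B | 1r 2w}
  3. ALU→r0 ⇒ no(RD_PORT)  {1A/2Mu/0Ld/0B | 1r 2w}
  4. MUL→r2 ⇒ no(RD_PORT)  {1A/2Mu/0Ld/0B | 1r 2w}
  5. ALU→r0 ⇒ no(RD_PORT)  {1A/2Mu/0Ld/0B | 1r 2w}
  6. MEM ⇒ no(FU)  {1A/2Mu/0Ld/0B | 1r 2w}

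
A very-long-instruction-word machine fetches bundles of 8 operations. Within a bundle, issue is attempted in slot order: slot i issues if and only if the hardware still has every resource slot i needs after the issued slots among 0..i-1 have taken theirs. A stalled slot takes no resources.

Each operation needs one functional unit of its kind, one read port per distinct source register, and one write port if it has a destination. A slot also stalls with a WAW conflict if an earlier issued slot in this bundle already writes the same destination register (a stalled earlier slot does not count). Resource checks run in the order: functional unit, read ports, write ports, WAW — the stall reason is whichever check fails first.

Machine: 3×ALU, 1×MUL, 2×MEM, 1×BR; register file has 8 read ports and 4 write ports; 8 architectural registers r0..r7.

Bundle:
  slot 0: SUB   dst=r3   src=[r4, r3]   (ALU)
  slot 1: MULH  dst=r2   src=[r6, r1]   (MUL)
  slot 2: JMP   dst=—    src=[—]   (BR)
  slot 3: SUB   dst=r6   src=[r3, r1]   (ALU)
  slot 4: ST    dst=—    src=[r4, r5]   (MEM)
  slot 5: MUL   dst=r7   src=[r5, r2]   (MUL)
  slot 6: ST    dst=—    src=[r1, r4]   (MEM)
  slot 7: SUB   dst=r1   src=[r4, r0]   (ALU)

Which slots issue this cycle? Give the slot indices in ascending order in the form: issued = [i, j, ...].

[0] ALU needs rd=2 wr=1: ok; after: ALU=2 MUL=1 MEM=2 BR=1, R=6, W=3
[1] MUL needs rd=2 wr=1: ok; after: ALU=2 MUL=0 MEM=2 BR=1, R=4, W=2
[2] BR needs rd=0 wr=0: ok; after: ALU=2 MUL=0 MEM=2 BR=0, R=4, W=2
[3] ALU needs rd=2 wr=1: ok; after: ALU=1 MUL=0 MEM=2 BR=0, R=2, W=1
[4] MEM needs rd=2 wr=0: ok; after: ALU=1 MUL=0 MEM=1 BR=0, R=0, W=1
[5] MUL needs rd=2 wr=1: FU; after: ALU=1 MUL=0 MEM=1 BR=0, R=0, W=1
[6] MEM needs rd=2 wr=0: RD_PORT; after: ALU=1 MUL=0 MEM=1 BR=0, R=0, W=1
[7] ALU needs rd=2 wr=1: RD_PORT; after: ALU=1 MUL=0 MEM=1 BR=0, R=0, W=1

issued = [0, 1, 2, 3, 4]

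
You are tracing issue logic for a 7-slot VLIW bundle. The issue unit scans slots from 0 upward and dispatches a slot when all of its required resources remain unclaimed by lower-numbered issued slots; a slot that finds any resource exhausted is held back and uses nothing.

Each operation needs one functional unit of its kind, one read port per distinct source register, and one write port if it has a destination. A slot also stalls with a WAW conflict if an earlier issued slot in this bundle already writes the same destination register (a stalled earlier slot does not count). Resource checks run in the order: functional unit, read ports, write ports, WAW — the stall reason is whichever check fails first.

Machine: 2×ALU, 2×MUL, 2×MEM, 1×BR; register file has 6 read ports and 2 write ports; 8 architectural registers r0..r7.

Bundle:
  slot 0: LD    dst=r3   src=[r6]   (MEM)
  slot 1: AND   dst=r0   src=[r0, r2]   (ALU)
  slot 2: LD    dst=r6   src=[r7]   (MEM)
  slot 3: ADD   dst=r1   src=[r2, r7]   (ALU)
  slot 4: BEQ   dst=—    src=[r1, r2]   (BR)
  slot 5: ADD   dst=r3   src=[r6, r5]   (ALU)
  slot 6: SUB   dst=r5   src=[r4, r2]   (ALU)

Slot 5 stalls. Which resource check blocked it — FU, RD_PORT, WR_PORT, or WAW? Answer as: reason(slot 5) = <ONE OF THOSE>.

reason(slot 5) = RD_PORT

slot 0 (MEM): ISSUE — free A2,Mu2,Ld1,B1 rp5 wp1
slot 1 (ALU): ISSUE — free A1,Mu2,Ld1,B1 rp3 wp0
slot 2 (MEM): stall WR_PORT — free A1,Mu2,Ld1,B1 rp3 wp0
slot 3 (ALU): stall WR_PORT — free A1,Mu2,Ld1,B1 rp3 wp0
slot 4 (BR): ISSUE — free A1,Mu2,Ld1,B0 rp1 wp0
slot 5 (ALU): stall RD_PORT — free A1,Mu2,Ld1,B0 rp1 wp0
slot 6 (ALU): stall RD_PORT — free A1,Mu2,Ld1,B0 rp1 wp0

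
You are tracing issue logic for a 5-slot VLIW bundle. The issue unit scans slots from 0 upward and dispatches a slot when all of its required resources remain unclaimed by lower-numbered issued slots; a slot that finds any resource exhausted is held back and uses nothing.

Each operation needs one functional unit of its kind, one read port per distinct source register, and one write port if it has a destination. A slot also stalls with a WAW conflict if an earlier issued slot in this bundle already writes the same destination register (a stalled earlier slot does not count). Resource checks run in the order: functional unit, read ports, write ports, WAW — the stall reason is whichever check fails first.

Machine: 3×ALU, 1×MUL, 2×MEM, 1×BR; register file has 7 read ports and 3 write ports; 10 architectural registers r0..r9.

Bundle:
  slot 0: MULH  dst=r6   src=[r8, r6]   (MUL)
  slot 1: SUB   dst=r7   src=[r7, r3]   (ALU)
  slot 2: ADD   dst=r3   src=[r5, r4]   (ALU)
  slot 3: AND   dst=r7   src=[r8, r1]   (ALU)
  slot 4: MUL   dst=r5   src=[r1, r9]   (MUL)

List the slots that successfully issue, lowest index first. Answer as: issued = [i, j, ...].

issued = [0, 1, 2]

#0 MUL src=r8,r6 dispatched  <A:3 Mu:0 Ld:2 B:1 rd:5 wr:2>
#1 ALU src=r7,r3 dispatched  <A:2 Mu:0 Ld:2 B:1 rd:3 wr:1>
#2 ALU src=r5,r4 dispatched  <A:1 Mu:0 Ld:2 B:1 rd:1 wr:0>
#3 ALU src=r8,r1 held:RD_PORT  <A:1 Mu:0 Ld:2 B:1 rd:1 wr:0>
#4 MUL src=r1,r9 held:FU  <A:1 Mu:0 Ld:2 B:1 rd:1 wr:0>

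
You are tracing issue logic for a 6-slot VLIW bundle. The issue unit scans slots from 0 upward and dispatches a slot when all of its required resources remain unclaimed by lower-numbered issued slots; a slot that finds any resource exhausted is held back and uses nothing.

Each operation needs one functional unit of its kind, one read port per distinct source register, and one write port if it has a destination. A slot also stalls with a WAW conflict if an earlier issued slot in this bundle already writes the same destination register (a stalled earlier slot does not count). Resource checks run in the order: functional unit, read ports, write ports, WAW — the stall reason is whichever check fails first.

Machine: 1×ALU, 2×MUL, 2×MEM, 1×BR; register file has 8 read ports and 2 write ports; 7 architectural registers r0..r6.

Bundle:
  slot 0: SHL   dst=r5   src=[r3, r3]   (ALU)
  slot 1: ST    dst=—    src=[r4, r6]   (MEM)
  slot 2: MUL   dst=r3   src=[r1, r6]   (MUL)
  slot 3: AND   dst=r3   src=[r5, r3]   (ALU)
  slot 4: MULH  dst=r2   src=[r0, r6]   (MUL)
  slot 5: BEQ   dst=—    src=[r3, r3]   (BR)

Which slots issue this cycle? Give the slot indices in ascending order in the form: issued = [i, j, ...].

issued = [0, 1, 2, 5]

slot 0 (ALU): ISSUE — free A0,Mu2,Ld2,B1 rp7 wp1
slot 1 (MEM): ISSUE — free A0,Mu2,Ld1,B1 rp5 wp1
slot 2 (MUL): ISSUE — free A0,Mu1,Ld1,B1 rp3 wp0
slot 3 (ALU): stall FU — free A0,Mu1,Ld1,B1 rp3 wp0
slot 4 (MUL): stall WR_PORT — free A0,Mu1,Ld1,B1 rp3 wp0
slot 5 (BR): ISSUE — free A0,Mu1,Ld1,B0 rp2 wp0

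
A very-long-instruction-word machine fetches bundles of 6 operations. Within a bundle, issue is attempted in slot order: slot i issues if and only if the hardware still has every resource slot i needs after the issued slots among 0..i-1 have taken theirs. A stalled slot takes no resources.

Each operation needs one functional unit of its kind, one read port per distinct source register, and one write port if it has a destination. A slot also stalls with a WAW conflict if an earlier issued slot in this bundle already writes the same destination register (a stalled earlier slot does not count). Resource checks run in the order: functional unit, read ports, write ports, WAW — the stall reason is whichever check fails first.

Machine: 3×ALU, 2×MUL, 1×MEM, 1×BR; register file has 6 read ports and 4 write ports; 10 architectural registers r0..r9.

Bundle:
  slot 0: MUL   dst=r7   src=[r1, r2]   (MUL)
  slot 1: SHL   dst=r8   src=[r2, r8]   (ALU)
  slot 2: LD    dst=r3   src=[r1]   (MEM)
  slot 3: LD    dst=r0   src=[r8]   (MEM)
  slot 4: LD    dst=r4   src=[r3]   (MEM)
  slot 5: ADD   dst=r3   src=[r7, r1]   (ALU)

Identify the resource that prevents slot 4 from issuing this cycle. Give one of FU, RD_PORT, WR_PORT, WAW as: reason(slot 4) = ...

  0. MUL→r7 ⇒ go  {3A/1Mu/1Ld/1B | 4r 3w}
  1. ALU→r8 ⇒ go  {2A/1Mu/1Ld/1B | 2r 2w}
  2. MEM→r3 ⇒ go  {2A/1Mu/0Ld/1B | 1r 1w}
  3. MEM→r0 ⇒ no(FU)  {2A/1Mu/0Ld/1B | 1r 1w}
  4. MEM→r4 ⇒ no(FU)  {2A/1Mu/0Ld/1B | 1r 1w}
  5. ALU→r3 ⇒ no(RD_PORT)  {2A/1Mu/0Ld/1B | 1r 1w}

reason(slot 4) = FU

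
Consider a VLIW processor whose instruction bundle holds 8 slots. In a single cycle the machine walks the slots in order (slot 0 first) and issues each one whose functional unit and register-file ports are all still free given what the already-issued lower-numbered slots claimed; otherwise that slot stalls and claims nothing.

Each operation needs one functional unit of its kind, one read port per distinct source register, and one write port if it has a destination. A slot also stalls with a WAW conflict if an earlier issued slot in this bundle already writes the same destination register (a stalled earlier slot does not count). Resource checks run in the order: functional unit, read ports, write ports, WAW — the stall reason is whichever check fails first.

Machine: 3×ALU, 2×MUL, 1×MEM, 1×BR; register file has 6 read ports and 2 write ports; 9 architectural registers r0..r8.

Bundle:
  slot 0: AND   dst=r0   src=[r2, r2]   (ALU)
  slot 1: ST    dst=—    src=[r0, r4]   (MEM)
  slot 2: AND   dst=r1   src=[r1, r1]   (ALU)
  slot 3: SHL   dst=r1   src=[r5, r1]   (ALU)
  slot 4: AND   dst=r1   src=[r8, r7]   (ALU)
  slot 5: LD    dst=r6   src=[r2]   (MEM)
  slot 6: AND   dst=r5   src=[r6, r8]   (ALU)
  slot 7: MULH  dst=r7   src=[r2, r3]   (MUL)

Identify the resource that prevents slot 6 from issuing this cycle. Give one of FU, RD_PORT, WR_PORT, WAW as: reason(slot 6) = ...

reason(slot 6) = WR_PORT

slot 0 (ALU): ISSUE — free A2,Mu2,Ld1,B1 rp5 wp1
slot 1 (MEM): ISSUE — free A2,Mu2,Ld0,B1 rp3 wp1
slot 2 (ALU): ISSUE — free A1,Mu2,Ld0,B1 rp2 wp0
slot 3 (ALU): stall WR_PORT — free A1,Mu2,Ld0,B1 rp2 wp0
slot 4 (ALU): stall WR_PORT — free A1,Mu2,Ld0,B1 rp2 wp0
slot 5 (MEM): stall FU — free A1,Mu2,Ld0,B1 rp2 wp0
slot 6 (ALU): stall WR_PORT — free A1,Mu2,Ld0,B1 rp2 wp0
slot 7 (MUL): stall WR_PORT — free A1,Mu2,Ld0,B1 rp2 wp0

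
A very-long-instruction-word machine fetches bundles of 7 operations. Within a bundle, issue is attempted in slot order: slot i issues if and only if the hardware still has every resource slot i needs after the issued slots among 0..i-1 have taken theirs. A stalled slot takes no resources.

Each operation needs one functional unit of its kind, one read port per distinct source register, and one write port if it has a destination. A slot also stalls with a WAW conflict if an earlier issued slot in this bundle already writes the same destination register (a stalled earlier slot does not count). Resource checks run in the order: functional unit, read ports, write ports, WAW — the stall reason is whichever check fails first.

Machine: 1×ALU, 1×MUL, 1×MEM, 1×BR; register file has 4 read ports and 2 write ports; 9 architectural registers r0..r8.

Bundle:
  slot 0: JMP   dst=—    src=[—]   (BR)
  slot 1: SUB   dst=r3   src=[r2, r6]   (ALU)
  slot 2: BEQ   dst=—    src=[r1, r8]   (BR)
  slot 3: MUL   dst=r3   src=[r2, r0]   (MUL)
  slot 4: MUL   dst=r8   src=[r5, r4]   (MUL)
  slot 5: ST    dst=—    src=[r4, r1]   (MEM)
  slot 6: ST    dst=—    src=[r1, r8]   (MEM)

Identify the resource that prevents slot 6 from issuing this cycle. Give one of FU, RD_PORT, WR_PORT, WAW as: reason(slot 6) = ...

  0. BR ⇒ go  {1A/1Mu/1Ld/0B | 4r 2w}
  1. ALU→r3 ⇒ go  {0A/1Mu/1Ld/0B | 2r 1w}
  2. BR ⇒ no(FU)  {0A/1Mu/1Ld/0B | 2r 1w}
  3. MUL→r3 ⇒ no(WAW)  {0A/1Mu/1Ld/0B | 2r 1w}
  4. MUL→r8 ⇒ go  {0A/0Mu/1Ld/0B | 0r 0w}
  5. MEM ⇒ no(RD_PORT)  {0A/0Mu/1Ld/0B | 0r 0w}
  6. MEM ⇒ no(RD_PORT)  {0A/0Mu/1Ld/0B | 0r 0w}

reason(slot 6) = RD_PORT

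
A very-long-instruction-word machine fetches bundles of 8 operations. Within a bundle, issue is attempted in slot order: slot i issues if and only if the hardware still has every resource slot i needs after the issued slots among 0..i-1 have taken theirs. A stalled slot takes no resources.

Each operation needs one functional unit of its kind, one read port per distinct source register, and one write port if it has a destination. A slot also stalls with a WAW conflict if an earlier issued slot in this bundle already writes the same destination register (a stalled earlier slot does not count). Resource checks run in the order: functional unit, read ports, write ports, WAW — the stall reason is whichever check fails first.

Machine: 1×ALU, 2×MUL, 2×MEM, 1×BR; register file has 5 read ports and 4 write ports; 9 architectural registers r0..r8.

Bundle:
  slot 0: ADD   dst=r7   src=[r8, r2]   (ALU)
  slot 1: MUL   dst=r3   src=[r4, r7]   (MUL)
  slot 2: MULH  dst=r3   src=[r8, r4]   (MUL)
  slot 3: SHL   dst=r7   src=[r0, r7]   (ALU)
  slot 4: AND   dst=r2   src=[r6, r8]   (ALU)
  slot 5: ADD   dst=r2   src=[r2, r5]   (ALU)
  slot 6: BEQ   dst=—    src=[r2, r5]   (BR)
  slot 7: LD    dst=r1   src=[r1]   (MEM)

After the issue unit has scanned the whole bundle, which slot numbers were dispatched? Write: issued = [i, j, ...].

issued = [0, 1, 7]

slot 0 (ALU): ISSUE — free A0,Mu2,Ld2,B1 rp3 wp3
slot 1 (MUL): ISSUE — free A0,Mu1,Ld2,B1 rp1 wp2
slot 2 (MUL): stall RD_PORT — free A0,Mu1,Ld2,B1 rp1 wp2
slot 3 (ALU): stall FU — free A0,Mu1,Ld2,B1 rp1 wp2
slot 4 (ALU): stall FU — free A0,Mu1,Ld2,B1 rp1 wp2
slot 5 (ALU): stall FU — free A0,Mu1,Ld2,B1 rp1 wp2
slot 6 (BR): stall RD_PORT — free A0,Mu1,Ld2,B1 rp1 wp2
slot 7 (MEM): ISSUE — free A0,Mu1,Ld1,B1 rp0 wp1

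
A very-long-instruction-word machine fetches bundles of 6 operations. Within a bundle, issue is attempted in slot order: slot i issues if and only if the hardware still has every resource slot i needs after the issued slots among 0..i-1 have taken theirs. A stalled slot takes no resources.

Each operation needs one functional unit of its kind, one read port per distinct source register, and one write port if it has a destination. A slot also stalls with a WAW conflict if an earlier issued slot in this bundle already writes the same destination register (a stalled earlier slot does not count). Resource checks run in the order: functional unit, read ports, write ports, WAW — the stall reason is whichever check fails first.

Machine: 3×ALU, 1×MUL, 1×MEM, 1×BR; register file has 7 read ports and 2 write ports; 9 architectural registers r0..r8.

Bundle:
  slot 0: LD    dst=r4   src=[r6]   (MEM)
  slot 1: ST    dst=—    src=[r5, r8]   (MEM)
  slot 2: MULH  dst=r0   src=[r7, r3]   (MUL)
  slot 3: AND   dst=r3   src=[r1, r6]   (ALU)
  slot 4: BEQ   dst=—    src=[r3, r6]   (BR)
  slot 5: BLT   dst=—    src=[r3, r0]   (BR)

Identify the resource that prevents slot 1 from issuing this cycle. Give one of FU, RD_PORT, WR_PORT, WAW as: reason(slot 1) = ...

reason(slot 1) = FU

(0) want 1×MEM +1rd +1wr — yes → AL3|MU1|ME0|BR1|rd6|wr1
(1) want 1×MEM +2rd +0wr — FU → AL3|MU1|ME0|BR1|rd6|wr1
(2) want 1×MUL +2rd +1wr — yes → AL3|MU0|ME0|BR1|rd4|wr0
(3) want 1×ALU +2rd +1wr — WR_PORT → AL3|MU0|ME0|BR1|rd4|wr0
(4) want 1×BR +2rd +0wr — yes → AL3|MU0|ME0|BR0|rd2|wr0
(5) want 1×BR +2rd +0wr — FU → AL3|MU0|ME0|BR0|rd2|wr0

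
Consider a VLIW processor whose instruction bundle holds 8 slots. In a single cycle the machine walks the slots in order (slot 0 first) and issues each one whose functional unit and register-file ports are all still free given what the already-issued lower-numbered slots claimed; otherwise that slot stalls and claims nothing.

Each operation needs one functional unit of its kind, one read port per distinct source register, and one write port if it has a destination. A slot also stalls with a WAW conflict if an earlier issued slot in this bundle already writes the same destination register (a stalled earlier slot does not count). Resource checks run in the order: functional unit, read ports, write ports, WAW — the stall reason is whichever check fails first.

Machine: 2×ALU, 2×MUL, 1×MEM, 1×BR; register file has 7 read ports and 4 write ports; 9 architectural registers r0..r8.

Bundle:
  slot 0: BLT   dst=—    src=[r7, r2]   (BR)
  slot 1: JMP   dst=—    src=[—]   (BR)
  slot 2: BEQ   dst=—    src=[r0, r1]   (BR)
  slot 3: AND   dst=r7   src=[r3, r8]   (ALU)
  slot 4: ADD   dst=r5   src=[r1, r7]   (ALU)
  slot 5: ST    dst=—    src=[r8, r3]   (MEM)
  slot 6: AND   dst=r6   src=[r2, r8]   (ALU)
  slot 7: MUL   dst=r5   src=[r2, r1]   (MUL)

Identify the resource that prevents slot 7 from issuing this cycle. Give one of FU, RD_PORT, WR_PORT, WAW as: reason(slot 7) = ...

reason(slot 7) = RD_PORT

[0] BR needs rd=2 wr=0: ok; after: ALU=2 MUL=2 MEM=1 BR=0, R=5, W=4
[1] BR needs rd=0 wr=0: FU; after: ALU=2 MUL=2 MEM=1 BR=0, R=5, W=4
[2] BR needs rd=2 wr=0: FU; after: ALU=2 MUL=2 MEM=1 BR=0, R=5, W=4
[3] ALU needs rd=2 wr=1: ok; after: ALU=1 MUL=2 MEM=1 BR=0, R=3, W=3
[4] ALU needs rd=2 wr=1: ok; after: ALU=0 MUL=2 MEM=1 BR=0, R=1, W=2
[5] MEM needs rd=2 wr=0: RD_PORT; after: ALU=0 MUL=2 MEM=1 BR=0, R=1, W=2
[6] ALU needs rd=2 wr=1: FU; after: ALU=0 MUL=2 MEM=1 BR=0, R=1, W=2
[7] MUL needs rd=2 wr=1: RD_PORT; after: ALU=0 MUL=2 MEM=1 BR=0, R=1, W=2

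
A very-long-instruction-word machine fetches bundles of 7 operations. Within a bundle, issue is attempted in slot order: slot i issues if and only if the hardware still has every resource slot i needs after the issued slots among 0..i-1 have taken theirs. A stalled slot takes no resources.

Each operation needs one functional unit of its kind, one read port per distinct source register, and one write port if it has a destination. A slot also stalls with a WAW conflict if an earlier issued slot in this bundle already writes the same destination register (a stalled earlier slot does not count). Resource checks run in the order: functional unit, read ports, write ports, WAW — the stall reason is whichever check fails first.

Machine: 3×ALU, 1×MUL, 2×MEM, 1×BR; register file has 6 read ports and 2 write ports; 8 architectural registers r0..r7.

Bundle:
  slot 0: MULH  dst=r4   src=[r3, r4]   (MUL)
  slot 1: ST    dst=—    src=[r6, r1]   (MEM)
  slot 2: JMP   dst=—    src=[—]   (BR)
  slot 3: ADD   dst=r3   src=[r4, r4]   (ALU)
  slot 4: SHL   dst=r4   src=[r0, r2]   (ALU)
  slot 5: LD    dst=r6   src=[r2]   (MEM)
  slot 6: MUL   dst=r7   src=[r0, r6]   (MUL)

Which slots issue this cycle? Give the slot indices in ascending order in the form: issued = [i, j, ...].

issued = [0, 1, 2, 3]

[0] MUL needs rd=2 wr=1: ok; after: ALU=3 MUL=0 MEM=2 BR=1, R=4, W=1
[1] MEM needs rd=2 wr=0: ok; after: ALU=3 MUL=0 MEM=1 BR=1, R=2, W=1
[2] BR needs rd=0 wr=0: ok; after: ALU=3 MUL=0 MEM=1 BR=0, R=2, W=1
[3] ALU needs rd=1 wr=1: ok; after: ALU=2 MUL=0 MEM=1 BR=0, R=1, W=0
[4] ALU needs rd=2 wr=1: RD_PORT; after: ALU=2 MUL=0 MEM=1 BR=0, R=1, W=0
[5] MEM needs rd=1 wr=1: WR_PORT; after: ALU=2 MUL=0 MEM=1 BR=0, R=1, W=0
[6] MUL needs rd=2 wr=1: FU; after: ALU=2 MUL=0 MEM=1 BR=0, R=1, W=0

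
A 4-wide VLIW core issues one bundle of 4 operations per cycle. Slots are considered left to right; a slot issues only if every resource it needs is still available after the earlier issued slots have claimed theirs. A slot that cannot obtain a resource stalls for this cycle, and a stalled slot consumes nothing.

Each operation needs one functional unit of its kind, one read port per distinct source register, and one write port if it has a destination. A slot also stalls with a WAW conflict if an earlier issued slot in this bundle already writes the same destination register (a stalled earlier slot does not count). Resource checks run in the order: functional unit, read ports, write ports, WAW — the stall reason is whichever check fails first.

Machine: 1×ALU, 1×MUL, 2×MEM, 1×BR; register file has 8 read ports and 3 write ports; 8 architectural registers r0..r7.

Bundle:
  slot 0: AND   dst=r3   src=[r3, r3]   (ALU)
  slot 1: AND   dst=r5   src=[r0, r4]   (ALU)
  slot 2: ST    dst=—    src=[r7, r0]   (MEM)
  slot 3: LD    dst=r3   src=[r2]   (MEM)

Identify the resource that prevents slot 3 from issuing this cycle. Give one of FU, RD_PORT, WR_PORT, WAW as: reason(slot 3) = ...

[0] ALU needs rd=1 wr=1: ok; after: ALU=0 MUL=1 MEM=2 BR=1, R=7, W=2
[1] ALU needs rd=2 wr=1: FU; after: ALU=0 MUL=1 MEM=2 BR=1, R=7, W=2
[2] MEM needs rd=2 wr=0: ok; after: ALU=0 MUL=1 MEM=1 BR=1, R=5, W=2
[3] MEM needs rd=1 wr=1: WAW; after: ALU=0 MUL=1 MEM=1 BR=1, R=5, W=2

reason(slot 3) = WAW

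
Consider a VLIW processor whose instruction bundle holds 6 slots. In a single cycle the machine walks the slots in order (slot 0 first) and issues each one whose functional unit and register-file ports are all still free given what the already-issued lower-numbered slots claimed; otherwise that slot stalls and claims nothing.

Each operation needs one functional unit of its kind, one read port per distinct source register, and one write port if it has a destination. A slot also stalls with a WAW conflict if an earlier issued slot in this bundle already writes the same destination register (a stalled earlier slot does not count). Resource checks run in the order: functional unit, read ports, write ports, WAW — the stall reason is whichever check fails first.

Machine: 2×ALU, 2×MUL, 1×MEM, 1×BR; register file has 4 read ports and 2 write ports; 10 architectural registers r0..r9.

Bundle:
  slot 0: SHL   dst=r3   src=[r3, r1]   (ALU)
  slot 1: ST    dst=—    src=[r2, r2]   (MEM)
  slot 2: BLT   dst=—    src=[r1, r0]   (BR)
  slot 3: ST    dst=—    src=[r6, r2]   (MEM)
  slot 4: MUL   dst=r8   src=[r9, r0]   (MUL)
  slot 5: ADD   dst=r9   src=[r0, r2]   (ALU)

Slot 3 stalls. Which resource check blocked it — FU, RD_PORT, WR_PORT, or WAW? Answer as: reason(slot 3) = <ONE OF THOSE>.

(0) want 1×ALU +2rd +1wr — yes → AL1|MU2|ME1|BR1|rd2|wr1
(1) want 1×MEM +1rd +0wr — yes → AL1|MU2|ME0|BR1|rd1|wr1
(2) want 1×BR +2rd +0wr — RD_PORT → AL1|MU2|ME0|BR1|rd1|wr1
(3) want 1×MEM +2rd +0wr — FU → AL1|MU2|ME0|BR1|rd1|wr1
(4) want 1×MUL +2rd +1wr — RD_PORT → AL1|MU2|ME0|BR1|rd1|wr1
(5) want 1×ALU +2rd +1wr — RD_PORT → AL1|MU2|ME0|BR1|rd1|wr1

reason(slot 3) = FU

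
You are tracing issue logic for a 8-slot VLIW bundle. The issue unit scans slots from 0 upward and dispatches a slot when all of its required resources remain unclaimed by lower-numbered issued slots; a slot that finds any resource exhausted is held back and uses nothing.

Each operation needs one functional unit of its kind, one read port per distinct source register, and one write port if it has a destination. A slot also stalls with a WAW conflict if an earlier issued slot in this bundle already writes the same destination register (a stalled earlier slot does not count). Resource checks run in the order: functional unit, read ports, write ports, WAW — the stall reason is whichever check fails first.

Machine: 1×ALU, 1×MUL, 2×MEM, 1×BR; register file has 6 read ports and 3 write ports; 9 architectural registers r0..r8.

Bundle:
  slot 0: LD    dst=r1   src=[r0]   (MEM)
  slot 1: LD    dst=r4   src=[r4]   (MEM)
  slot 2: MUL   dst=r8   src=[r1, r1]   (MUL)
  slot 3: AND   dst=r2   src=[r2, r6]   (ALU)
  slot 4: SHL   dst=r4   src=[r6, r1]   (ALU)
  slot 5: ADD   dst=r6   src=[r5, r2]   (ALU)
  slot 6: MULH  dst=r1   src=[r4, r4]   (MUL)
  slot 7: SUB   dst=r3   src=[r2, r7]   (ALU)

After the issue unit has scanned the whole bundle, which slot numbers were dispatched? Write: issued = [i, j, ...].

#0 MEM src=r0 dispatched  <A:1 Mu:1 Ld:1 B:1 rd:5 wr:2>
#1 MEM src=r4 dispatched  <A:1 Mu:1 Ld:0 B:1 rd:4 wr:1>
#2 MUL src=r1,r1 dispatched  <A:1 Mu:0 Ld:0 B:1 rd:3 wr:0>
#3 ALU src=r2,r6 held:WR_PORT  <A:1 Mu:0 Ld:0 B:1 rd:3 wr:0>
#4 ALU src=r6,r1 held:WR_PORT  <A:1 Mu:0 Ld:0 B:1 rd:3 wr:0>
#5 ALU src=r5,r2 held:WR_PORT  <A:1 Mu:0 Ld:0 B:1 rd:3 wr:0>
#6 MUL src=r4,r4 held:FU  <A:1 Mu:0 Ld:0 B:1 rd:3 wr:0>
#7 ALU src=r2,r7 held:WR_PORT  <A:1 Mu:0 Ld:0 B:1 rd:3 wr:0>

issued = [0, 1, 2]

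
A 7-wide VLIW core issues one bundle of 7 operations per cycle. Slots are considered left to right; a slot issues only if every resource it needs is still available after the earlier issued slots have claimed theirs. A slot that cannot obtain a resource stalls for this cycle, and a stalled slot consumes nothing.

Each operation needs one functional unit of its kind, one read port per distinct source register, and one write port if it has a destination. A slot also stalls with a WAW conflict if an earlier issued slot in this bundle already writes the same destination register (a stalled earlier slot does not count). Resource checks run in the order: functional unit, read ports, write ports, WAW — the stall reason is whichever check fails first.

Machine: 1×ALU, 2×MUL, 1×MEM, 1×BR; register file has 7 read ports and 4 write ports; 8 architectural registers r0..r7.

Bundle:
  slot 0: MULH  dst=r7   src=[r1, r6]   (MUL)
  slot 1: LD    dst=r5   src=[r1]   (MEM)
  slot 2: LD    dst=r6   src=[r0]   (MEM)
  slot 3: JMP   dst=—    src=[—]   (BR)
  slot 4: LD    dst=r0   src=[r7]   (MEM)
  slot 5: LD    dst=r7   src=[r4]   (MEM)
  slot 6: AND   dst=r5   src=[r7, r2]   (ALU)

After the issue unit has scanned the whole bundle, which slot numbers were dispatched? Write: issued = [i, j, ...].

issued = [0, 1, 3]

  0. MUL→r7 ⇒ go  {1A/1Mu/1Ld/1B | 5r 3w}
  1. MEM→r5 ⇒ go  {1A/1Mu/0Ld/1B | 4r 2w}
  2. MEM→r6 ⇒ no(FU)  {1A/1Mu/0Ld/1B | 4r 2w}
  3. BR ⇒ go  {1A/1Mu/0Ld/0B | 4r 2w}
  4. MEM→r0 ⇒ no(FU)  {1A/1Mu/0Ld/0B | 4r 2w}
  5. MEM→r7 ⇒ no(FU)  {1A/1Mu/0Ld/0B | 4r 2w}
  6. ALU→r5 ⇒ no(WAW)  {1A/1Mu/0Ld/0B | 4r 2w}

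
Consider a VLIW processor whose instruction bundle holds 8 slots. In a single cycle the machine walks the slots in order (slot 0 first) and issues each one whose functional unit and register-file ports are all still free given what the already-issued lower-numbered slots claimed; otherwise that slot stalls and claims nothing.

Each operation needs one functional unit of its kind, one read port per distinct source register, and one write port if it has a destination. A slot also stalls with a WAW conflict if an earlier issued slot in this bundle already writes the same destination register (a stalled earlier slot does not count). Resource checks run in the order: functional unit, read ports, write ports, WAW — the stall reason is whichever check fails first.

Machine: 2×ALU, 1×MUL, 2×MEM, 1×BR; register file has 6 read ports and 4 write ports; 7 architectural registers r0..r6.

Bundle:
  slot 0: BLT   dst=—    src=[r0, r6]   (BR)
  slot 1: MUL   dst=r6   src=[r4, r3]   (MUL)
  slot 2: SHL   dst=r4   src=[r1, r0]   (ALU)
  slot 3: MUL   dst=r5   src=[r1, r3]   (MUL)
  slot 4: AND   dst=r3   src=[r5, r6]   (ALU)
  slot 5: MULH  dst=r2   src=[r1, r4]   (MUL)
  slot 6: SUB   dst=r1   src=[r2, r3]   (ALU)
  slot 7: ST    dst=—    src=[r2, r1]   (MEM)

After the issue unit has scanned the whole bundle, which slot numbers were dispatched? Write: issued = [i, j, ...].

#0 BR src=r0,r6 dispatched  <A:2 Mu:1 Ld:2 B:0 rd:4 wr:4>
#1 MUL src=r4,r3 dispatched  <A:2 Mu:0 Ld:2 B:0 rd:2 wr:3>
#2 ALU src=r1,r0 dispatched  <A:1 Mu:0 Ld:2 B:0 rd:0 wr:2>
#3 MUL src=r1,r3 held:FU  <A:1 Mu:0 Ld:2 B:0 rd:0 wr:2>
#4 ALU src=r5,r6 held:RD_PORT  <A:1 Mu:0 Ld:2 B:0 rd:0 wr:2>
#5 MUL src=r1,r4 held:FU  <A:1 Mu:0 Ld:2 B:0 rd:0 wr:2>
#6 ALU src=r2,r3 held:RD_PORT  <A:1 Mu:0 Ld:2 B:0 rd:0 wr:2>
#7 MEM src=r2,r1 held:RD_PORT  <A:1 Mu:0 Ld:2 B:0 rd:0 wr:2>

issued = [0, 1, 2]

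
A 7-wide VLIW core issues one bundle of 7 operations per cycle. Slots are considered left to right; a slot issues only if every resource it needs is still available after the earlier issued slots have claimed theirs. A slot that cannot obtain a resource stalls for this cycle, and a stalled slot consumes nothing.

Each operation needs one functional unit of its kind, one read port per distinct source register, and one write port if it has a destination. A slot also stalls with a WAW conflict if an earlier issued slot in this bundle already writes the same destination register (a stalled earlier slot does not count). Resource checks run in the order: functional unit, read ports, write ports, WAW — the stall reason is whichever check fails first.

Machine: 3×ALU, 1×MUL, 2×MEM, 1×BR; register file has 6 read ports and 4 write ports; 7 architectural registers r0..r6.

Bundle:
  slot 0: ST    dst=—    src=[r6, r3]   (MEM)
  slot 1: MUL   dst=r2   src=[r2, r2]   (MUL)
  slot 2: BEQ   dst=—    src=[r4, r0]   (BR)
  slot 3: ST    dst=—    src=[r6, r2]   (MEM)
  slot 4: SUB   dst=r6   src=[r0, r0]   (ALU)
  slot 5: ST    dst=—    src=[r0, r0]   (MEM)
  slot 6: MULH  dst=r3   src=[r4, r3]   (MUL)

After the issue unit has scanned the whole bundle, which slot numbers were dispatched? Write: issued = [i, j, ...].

issued = [0, 1, 2, 4]

[0] MEM needs rd=2 wr=0: ok; after: ALU=3 MUL=1 MEM=1 BR=1, R=4, W=4
[1] MUL needs rd=1 wr=1: ok; after: ALU=3 MUL=0 MEM=1 BR=1, R=3, W=3
[2] BR needs rd=2 wr=0: ok; after: ALU=3 MUL=0 MEM=1 BR=0, R=1, W=3
[3] MEM needs rd=2 wr=0: RD_PORT; after: ALU=3 MUL=0 MEM=1 BR=0, R=1, W=3
[4] ALU needs rd=1 wr=1: ok; after: ALU=2 MUL=0 MEM=1 BR=0, R=0, W=2
[5] MEM needs rd=1 wr=0: RD_PORT; after: ALU=2 MUL=0 MEM=1 BR=0, R=0, W=2
[6] MUL needs rd=2 wr=1: FU; after: ALU=2 MUL=0 MEM=1 BR=0, R=0, W=2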